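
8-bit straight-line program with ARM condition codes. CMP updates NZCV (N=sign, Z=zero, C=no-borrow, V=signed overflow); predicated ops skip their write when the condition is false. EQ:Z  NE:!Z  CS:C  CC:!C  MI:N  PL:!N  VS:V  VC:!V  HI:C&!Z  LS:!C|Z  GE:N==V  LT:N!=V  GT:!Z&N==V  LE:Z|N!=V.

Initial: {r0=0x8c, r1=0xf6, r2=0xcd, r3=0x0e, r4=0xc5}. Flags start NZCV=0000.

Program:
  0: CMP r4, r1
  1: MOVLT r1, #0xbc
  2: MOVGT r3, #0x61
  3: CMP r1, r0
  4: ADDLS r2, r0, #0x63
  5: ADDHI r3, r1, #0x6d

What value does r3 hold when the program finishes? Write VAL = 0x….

VAL = 0x29

[0] flags=1000 → (cmp)
[1] flags=1000 LT?T → r1=0xbc
[2] flags=1000 GT?F → skip
[3] flags=0010 → (cmp)
[4] flags=0010 LS?F → skip
[5] flags=0010 HI?T → r3=0x29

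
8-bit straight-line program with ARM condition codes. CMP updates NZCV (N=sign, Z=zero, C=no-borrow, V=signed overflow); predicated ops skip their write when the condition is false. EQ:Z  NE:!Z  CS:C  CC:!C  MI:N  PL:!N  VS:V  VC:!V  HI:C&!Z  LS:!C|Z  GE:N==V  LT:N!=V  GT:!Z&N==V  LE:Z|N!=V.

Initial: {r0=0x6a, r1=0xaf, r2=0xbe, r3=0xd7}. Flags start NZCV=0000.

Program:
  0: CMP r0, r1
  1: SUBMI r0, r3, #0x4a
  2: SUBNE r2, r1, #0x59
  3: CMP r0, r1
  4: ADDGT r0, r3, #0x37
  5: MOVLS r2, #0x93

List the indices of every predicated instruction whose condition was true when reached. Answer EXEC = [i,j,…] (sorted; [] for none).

EXEC = [1,2,5]

0: ✓ CMP  NZCV=1001
1: ✓ SUBMI  r0←0x8d
2: ✓ SUBNE  r2←0x56
3: ✓ CMP  NZCV=1000
4: · ADDGT
5: ✓ MOVLS  r2←0x93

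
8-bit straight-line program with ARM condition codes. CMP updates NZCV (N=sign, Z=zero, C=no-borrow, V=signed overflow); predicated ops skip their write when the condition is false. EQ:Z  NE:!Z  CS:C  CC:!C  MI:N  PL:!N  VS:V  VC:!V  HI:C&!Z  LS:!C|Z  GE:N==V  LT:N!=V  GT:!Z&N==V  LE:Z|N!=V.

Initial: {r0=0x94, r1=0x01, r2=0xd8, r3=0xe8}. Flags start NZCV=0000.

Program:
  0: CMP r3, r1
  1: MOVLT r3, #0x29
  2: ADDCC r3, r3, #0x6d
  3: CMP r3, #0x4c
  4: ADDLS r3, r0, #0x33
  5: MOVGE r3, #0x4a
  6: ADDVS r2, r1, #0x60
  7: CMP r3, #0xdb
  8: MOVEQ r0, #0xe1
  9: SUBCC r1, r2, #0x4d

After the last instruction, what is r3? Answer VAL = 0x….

VAL = 0xc7

[0] flags=1010 → (cmp)
[1] flags=1010 LT?T → r3=0x29
[2] flags=1010 CC?F → skip
[3] flags=1000 → (cmp)
[4] flags=1000 LS?T → r3=0xc7
[5] flags=1000 GE?F → skip
[6] flags=1000 VS?F → skip
[7] flags=1000 → (cmp)
[8] flags=1000 EQ?F → skip
[9] flags=1000 CC?T → r1=0x8b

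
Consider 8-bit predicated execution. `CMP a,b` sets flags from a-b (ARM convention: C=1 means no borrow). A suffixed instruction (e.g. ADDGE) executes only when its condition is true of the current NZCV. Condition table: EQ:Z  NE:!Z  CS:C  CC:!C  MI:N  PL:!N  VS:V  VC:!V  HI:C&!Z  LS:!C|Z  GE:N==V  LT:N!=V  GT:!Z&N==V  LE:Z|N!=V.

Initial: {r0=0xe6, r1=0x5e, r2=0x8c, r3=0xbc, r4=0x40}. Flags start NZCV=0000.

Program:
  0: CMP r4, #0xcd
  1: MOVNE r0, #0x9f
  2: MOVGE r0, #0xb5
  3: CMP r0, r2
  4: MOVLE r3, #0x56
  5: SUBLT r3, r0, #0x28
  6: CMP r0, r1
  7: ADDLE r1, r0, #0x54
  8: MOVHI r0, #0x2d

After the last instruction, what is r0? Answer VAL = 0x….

VAL = 0x2d

[0] flags=0000 → (cmp)
[1] flags=0000 NE?T → r0=0x9f
[2] flags=0000 GE?T → r0=0xb5
[3] flags=0010 → (cmp)
[4] flags=0010 LE?F → skip
[5] flags=0010 LT?F → skip
[6] flags=0011 → (cmp)
[7] flags=0011 LE?T → r1=0x09
[8] flags=0011 HI?T → r0=0x2d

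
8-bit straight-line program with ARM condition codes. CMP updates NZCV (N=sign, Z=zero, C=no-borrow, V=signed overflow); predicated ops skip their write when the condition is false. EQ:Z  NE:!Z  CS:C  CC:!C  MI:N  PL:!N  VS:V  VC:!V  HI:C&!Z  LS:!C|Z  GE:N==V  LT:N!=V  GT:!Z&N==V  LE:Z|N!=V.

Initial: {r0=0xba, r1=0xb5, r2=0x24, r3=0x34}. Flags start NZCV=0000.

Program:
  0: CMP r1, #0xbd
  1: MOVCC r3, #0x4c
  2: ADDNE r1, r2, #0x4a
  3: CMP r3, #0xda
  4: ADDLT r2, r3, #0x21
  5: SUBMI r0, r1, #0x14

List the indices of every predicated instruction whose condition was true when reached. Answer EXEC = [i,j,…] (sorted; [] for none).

0: ✓ CMP  NZCV=1000
1: ✓ MOVCC  r3←0x4c
2: ✓ ADDNE  r1←0x6e
3: ✓ CMP  NZCV=0000
4: · ADDLT
5: · SUBMI

EXEC = [1,2]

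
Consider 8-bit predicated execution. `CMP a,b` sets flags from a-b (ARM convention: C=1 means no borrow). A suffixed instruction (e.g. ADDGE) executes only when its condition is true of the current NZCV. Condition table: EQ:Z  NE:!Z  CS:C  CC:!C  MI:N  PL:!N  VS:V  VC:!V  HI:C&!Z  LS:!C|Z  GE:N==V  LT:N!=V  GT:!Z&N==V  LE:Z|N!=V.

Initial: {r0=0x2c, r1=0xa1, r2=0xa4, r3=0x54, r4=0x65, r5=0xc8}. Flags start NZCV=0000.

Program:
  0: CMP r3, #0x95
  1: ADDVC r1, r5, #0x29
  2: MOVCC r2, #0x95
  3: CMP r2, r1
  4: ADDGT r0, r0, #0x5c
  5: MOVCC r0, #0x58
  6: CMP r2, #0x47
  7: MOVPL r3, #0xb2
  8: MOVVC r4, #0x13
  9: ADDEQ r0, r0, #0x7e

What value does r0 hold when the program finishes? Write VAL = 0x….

[0] flags=1001 → (cmp)
[1] flags=1001 VC?F → skip
[2] flags=1001 CC?T → r2=0x95
[3] flags=1000 → (cmp)
[4] flags=1000 GT?F → skip
[5] flags=1000 CC?T → r0=0x58
[6] flags=0011 → (cmp)
[7] flags=0011 PL?T → r3=0xb2
[8] flags=0011 VC?F → skip
[9] flags=0011 EQ?F → skip

VAL = 0x58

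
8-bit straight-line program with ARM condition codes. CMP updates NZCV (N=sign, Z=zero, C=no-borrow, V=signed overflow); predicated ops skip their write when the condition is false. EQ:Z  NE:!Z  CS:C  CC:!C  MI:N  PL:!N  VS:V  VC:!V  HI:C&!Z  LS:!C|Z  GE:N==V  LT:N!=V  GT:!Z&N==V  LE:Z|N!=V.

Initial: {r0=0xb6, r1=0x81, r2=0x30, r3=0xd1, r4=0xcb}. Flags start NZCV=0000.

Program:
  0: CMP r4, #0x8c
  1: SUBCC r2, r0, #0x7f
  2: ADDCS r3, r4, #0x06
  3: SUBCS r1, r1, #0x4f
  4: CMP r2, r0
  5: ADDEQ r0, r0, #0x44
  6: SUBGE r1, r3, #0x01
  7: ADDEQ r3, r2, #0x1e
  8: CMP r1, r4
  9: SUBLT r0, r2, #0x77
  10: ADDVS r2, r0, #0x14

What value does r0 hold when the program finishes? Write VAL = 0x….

[0] flags=0010 → (cmp)
[1] flags=0010 CC?F → skip
[2] flags=0010 CS?T → r3=0xd1
[3] flags=0010 CS?T → r1=0x32
[4] flags=0000 → (cmp)
[5] flags=0000 EQ?F → skip
[6] flags=0000 GE?T → r1=0xd0
[7] flags=0000 EQ?F → skip
[8] flags=0010 → (cmp)
[9] flags=0010 LT?F → skip
[10] flags=0010 VS?F → skip

VAL = 0xb6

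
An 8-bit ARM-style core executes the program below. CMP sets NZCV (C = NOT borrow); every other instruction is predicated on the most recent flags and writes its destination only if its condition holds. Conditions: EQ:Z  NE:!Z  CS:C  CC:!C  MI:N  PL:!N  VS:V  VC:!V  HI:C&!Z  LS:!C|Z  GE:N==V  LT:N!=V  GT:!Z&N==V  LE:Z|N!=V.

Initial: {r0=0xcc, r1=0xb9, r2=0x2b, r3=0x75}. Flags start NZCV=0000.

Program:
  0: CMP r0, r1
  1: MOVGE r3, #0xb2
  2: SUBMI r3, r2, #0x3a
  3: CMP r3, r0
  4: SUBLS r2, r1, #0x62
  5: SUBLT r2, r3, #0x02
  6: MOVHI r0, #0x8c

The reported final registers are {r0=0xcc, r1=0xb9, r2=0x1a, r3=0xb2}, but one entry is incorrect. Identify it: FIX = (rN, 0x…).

FIX = (r2, 0xb0)

[0] flags=0010 → (cmp)
[1] flags=0010 GE?T → r3=0xb2
[2] flags=0010 MI?F → skip
[3] flags=1000 → (cmp)
[4] flags=1000 LS?T → r2=0x57
[5] flags=1000 LT?T → r2=0xb0
[6] flags=1000 HI?F → skip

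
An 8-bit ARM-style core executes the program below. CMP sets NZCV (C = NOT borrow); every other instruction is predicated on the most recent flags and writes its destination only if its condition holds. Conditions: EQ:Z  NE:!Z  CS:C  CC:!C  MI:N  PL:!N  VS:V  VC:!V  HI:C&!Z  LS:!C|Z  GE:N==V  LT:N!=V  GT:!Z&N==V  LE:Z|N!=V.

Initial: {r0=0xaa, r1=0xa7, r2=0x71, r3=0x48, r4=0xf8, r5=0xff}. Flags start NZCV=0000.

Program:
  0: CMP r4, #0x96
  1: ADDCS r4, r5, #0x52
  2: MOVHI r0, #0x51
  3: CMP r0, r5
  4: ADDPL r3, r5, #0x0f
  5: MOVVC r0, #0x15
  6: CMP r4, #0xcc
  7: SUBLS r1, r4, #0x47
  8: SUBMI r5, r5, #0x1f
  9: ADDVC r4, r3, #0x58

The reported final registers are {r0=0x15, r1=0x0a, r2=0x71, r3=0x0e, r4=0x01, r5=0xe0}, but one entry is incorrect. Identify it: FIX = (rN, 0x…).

[0] flags=0010 → (cmp)
[1] flags=0010 CS?T → r4=0x51
[2] flags=0010 HI?T → r0=0x51
[3] flags=0000 → (cmp)
[4] flags=0000 PL?T → r3=0x0e
[5] flags=0000 VC?T → r0=0x15
[6] flags=1001 → (cmp)
[7] flags=1001 LS?T → r1=0x0a
[8] flags=1001 MI?T → r5=0xe0
[9] flags=1001 VC?F → skip

FIX = (r4, 0x51)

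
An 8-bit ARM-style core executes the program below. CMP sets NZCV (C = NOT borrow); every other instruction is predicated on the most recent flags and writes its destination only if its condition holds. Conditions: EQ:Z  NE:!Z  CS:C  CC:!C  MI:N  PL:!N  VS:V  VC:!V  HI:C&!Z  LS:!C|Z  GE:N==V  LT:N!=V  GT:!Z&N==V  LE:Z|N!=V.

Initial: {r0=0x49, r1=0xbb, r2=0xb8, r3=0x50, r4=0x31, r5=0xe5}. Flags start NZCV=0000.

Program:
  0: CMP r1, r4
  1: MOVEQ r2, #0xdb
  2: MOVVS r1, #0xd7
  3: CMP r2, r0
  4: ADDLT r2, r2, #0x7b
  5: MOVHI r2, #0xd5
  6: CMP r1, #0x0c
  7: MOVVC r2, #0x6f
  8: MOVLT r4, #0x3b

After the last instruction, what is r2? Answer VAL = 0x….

[0] flags=1010 → (cmp)
[1] flags=1010 EQ?F → skip
[2] flags=1010 VS?F → skip
[3] flags=0011 → (cmp)
[4] flags=0011 LT?T → r2=0x33
[5] flags=0011 HI?T → r2=0xd5
[6] flags=1010 → (cmp)
[7] flags=1010 VC?T → r2=0x6f
[8] flags=1010 LT?T → r4=0x3b

VAL = 0x6f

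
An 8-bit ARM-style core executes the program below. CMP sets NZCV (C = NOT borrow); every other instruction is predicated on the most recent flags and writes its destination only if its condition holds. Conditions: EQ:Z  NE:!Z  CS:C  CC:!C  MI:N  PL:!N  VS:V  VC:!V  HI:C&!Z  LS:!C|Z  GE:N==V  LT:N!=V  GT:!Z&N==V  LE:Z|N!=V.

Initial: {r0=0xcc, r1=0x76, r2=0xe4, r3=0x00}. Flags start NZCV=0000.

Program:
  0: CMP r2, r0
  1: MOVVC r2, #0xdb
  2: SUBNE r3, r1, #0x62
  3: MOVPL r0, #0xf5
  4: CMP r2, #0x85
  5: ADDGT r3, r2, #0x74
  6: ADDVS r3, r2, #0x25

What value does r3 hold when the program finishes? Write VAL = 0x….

[0] flags=0010 → (cmp)
[1] flags=0010 VC?T → r2=0xdb
[2] flags=0010 NE?T → r3=0x14
[3] flags=0010 PL?T → r0=0xf5
[4] flags=0010 → (cmp)
[5] flags=0010 GT?T → r3=0x4f
[6] flags=0010 VS?F → skip

VAL = 0x4f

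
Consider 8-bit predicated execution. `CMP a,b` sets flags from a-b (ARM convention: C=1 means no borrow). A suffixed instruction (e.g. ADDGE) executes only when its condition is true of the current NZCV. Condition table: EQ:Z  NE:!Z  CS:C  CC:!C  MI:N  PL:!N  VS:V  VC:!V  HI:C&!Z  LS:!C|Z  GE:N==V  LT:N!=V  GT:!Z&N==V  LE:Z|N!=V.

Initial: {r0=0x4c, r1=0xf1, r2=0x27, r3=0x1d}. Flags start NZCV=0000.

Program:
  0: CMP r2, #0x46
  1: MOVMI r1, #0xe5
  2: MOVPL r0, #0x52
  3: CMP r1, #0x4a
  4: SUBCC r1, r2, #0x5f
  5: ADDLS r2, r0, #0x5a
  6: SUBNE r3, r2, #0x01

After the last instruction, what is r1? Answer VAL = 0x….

VAL = 0xe5

0: ✓ CMP  NZCV=1000
1: ✓ MOVMI  r1←0xe5
2: · MOVPL
3: ✓ CMP  NZCV=1010
4: · SUBCC
5: · ADDLS
6: ✓ SUBNE  r3←0x26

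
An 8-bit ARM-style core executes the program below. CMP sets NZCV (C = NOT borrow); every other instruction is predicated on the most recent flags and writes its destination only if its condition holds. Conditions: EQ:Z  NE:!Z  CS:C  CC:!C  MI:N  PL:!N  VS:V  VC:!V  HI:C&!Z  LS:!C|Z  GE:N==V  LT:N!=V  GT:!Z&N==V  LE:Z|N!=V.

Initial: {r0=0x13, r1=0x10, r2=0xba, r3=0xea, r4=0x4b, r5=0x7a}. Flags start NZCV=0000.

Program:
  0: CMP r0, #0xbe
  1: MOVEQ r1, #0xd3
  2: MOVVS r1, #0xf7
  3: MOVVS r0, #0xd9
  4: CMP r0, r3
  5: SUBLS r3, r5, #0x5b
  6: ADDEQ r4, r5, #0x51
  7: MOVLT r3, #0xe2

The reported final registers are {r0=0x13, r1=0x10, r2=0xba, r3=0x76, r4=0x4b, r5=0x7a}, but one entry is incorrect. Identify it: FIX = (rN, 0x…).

FIX = (r3, 0x1f)

[0] flags=0000 → (cmp)
[1] flags=0000 EQ?F → skip
[2] flags=0000 VS?F → skip
[3] flags=0000 VS?F → skip
[4] flags=0000 → (cmp)
[5] flags=0000 LS?T → r3=0x1f
[6] flags=0000 EQ?F → skip
[7] flags=0000 LT?F → skip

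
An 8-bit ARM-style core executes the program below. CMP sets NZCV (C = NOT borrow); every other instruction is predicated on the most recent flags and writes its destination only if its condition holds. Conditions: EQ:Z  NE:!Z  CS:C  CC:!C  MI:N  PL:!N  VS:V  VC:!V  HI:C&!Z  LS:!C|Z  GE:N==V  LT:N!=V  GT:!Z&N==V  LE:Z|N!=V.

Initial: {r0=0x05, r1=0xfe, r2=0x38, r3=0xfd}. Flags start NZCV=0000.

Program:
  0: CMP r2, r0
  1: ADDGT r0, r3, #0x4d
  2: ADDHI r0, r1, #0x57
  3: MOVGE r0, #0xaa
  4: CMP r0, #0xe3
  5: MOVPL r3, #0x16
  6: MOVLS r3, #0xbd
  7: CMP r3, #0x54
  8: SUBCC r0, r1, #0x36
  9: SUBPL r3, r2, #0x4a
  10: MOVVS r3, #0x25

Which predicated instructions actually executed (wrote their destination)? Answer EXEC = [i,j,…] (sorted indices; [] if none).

EXEC = [1,2,3,6,9,10]

0: ✓ CMP  NZCV=0010
1: ✓ ADDGT  r0←0x4a
2: ✓ ADDHI  r0←0x55
3: ✓ MOVGE  r0←0xaa
4: ✓ CMP  NZCV=1000
5: · MOVPL
6: ✓ MOVLS  r3←0xbd
7: ✓ CMP  NZCV=0011
8: · SUBCC
9: ✓ SUBPL  r3←0xee
10: ✓ MOVVS  r3←0x25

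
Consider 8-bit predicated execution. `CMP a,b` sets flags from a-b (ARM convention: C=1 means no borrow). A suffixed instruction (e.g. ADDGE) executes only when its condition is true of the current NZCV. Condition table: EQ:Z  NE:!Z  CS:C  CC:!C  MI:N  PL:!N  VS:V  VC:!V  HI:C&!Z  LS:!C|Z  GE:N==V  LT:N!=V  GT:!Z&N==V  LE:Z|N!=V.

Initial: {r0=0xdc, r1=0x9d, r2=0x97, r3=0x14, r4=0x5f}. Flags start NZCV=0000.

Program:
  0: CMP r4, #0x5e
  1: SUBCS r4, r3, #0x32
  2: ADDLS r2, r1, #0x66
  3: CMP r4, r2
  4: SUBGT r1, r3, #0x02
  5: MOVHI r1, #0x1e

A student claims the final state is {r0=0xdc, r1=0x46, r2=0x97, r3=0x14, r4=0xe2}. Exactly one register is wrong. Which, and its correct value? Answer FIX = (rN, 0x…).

FIX = (r1, 0x1e)

[0] flags=0010 → (cmp)
[1] flags=0010 CS?T → r4=0xe2
[2] flags=0010 LS?F → skip
[3] flags=0010 → (cmp)
[4] flags=0010 GT?T → r1=0x12
[5] flags=0010 HI?T → r1=0x1e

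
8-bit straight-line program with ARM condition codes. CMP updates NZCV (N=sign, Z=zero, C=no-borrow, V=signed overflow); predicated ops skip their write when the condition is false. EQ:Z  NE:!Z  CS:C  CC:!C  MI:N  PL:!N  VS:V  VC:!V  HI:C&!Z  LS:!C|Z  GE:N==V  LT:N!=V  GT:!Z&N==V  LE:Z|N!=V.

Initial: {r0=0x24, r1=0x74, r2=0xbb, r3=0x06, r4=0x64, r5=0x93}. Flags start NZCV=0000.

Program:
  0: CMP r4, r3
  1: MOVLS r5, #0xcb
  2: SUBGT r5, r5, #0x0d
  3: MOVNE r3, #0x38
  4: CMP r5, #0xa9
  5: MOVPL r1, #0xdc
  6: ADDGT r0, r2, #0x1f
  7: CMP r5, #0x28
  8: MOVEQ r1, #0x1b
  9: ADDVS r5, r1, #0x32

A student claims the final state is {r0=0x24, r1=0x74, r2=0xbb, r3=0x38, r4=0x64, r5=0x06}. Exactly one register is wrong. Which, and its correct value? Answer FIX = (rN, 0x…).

FIX = (r5, 0xa6)

[0] flags=0010 → (cmp)
[1] flags=0010 LS?F → skip
[2] flags=0010 GT?T → r5=0x86
[3] flags=0010 NE?T → r3=0x38
[4] flags=1000 → (cmp)
[5] flags=1000 PL?F → skip
[6] flags=1000 GT?F → skip
[7] flags=0011 → (cmp)
[8] flags=0011 EQ?F → skip
[9] flags=0011 VS?T → r5=0xa6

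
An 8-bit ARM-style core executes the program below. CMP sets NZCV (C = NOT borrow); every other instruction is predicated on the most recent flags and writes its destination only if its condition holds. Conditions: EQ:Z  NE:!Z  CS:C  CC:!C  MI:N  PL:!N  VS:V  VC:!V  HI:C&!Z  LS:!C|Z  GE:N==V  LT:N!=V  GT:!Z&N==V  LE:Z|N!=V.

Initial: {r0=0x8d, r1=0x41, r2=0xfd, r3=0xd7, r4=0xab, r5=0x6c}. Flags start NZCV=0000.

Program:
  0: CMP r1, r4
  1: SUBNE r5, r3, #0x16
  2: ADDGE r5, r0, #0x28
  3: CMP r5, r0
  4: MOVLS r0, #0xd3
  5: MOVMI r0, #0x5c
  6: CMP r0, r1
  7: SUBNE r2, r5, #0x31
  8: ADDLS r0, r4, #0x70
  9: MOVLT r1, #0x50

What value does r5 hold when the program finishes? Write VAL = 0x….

[0] flags=1001 → (cmp)
[1] flags=1001 NE?T → r5=0xc1
[2] flags=1001 GE?T → r5=0xb5
[3] flags=0010 → (cmp)
[4] flags=0010 LS?F → skip
[5] flags=0010 MI?F → skip
[6] flags=0011 → (cmp)
[7] flags=0011 NE?T → r2=0x84
[8] flags=0011 LS?F → skip
[9] flags=0011 LT?T → r1=0x50

VAL = 0xb5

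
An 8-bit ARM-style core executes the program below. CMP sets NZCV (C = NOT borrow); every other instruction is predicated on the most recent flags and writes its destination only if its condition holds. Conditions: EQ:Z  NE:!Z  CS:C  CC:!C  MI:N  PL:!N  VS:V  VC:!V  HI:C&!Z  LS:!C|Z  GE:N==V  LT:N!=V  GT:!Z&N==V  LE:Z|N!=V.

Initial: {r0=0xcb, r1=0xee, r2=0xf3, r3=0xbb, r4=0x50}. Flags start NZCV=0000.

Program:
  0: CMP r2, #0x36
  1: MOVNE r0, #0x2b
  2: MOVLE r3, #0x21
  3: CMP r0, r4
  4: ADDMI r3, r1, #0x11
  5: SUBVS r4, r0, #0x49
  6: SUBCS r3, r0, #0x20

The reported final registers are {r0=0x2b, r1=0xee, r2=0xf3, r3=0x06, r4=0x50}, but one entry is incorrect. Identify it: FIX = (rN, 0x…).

[0] flags=1010 → (cmp)
[1] flags=1010 NE?T → r0=0x2b
[2] flags=1010 LE?T → r3=0x21
[3] flags=1000 → (cmp)
[4] flags=1000 MI?T → r3=0xff
[5] flags=1000 VS?F → skip
[6] flags=1000 CS?F → skip

FIX = (r3, 0xff)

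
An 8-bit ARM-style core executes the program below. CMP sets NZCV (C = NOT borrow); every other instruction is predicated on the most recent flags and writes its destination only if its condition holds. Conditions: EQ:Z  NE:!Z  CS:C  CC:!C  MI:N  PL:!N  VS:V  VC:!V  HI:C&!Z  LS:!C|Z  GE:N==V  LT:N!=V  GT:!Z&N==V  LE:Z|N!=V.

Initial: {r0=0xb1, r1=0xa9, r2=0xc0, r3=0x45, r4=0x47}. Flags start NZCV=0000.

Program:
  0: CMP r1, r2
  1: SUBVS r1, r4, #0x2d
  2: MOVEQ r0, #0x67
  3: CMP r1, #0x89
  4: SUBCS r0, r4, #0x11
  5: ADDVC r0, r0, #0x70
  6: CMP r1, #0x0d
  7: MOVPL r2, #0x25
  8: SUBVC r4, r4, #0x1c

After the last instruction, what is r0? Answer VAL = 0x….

VAL = 0xa6

[0] flags=1000 → (cmp)
[1] flags=1000 VS?F → skip
[2] flags=1000 EQ?F → skip
[3] flags=0010 → (cmp)
[4] flags=0010 CS?T → r0=0x36
[5] flags=0010 VC?T → r0=0xa6
[6] flags=1010 → (cmp)
[7] flags=1010 PL?F → skip
[8] flags=1010 VC?T → r4=0x2b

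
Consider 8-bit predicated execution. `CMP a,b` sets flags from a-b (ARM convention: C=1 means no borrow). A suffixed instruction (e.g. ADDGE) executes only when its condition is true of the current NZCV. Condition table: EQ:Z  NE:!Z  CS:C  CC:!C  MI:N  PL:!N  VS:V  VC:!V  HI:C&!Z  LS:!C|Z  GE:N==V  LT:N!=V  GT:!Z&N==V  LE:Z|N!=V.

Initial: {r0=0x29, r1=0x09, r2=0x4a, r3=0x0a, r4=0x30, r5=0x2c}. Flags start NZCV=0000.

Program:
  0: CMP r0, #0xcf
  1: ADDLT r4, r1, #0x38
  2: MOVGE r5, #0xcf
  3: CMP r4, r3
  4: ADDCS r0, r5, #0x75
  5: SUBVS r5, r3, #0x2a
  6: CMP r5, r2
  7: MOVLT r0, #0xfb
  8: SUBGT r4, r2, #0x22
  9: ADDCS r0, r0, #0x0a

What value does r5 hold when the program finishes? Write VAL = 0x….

VAL = 0xcf

[0] flags=0000 → (cmp)
[1] flags=0000 LT?F → skip
[2] flags=0000 GE?T → r5=0xcf
[3] flags=0010 → (cmp)
[4] flags=0010 CS?T → r0=0x44
[5] flags=0010 VS?F → skip
[6] flags=1010 → (cmp)
[7] flags=1010 LT?T → r0=0xfb
[8] flags=1010 GT?F → skip
[9] flags=1010 CS?T → r0=0x05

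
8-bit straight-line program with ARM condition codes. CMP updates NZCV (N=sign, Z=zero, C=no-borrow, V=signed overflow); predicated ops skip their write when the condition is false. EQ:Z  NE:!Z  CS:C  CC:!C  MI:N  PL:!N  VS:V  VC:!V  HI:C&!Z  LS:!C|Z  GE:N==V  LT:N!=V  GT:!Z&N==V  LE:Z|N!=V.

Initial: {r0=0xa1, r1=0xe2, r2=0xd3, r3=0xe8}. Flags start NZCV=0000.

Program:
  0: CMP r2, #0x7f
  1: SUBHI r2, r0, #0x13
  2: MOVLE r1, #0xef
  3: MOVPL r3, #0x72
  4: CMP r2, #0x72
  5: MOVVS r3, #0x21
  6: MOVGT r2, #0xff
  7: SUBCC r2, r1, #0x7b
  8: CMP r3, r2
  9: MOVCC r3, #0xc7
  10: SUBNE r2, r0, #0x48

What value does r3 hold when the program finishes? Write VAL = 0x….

VAL = 0xc7

0: ✓ CMP  NZCV=0011
1: ✓ SUBHI  r2←0x8e
2: ✓ MOVLE  r1←0xef
3: ✓ MOVPL  r3←0x72
4: ✓ CMP  NZCV=0011
5: ✓ MOVVS  r3←0x21
6: · MOVGT
7: · SUBCC
8: ✓ CMP  NZCV=1001
9: ✓ MOVCC  r3←0xc7
10: ✓ SUBNE  r2←0x59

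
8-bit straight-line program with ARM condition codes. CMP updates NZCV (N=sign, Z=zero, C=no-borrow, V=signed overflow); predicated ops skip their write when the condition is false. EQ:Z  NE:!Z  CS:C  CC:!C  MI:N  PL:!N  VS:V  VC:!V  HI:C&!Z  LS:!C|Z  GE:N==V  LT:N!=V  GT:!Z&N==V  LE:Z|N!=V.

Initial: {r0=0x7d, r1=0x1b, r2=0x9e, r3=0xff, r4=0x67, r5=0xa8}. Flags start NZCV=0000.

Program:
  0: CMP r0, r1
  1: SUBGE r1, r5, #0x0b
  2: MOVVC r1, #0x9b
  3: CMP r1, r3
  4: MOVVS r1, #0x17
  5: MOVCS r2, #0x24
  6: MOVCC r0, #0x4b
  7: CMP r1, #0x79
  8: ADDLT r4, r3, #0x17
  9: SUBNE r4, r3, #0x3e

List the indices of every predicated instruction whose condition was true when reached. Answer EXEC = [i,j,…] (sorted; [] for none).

EXEC = [1,2,6,8,9]

[0] flags=0010 → (cmp)
[1] flags=0010 GE?T → r1=0x9d
[2] flags=0010 VC?T → r1=0x9b
[3] flags=1000 → (cmp)
[4] flags=1000 VS?F → skip
[5] flags=1000 CS?F → skip
[6] flags=1000 CC?T → r0=0x4b
[7] flags=0011 → (cmp)
[8] flags=0011 LT?T → r4=0x16
[9] flags=0011 NE?T → r4=0xc1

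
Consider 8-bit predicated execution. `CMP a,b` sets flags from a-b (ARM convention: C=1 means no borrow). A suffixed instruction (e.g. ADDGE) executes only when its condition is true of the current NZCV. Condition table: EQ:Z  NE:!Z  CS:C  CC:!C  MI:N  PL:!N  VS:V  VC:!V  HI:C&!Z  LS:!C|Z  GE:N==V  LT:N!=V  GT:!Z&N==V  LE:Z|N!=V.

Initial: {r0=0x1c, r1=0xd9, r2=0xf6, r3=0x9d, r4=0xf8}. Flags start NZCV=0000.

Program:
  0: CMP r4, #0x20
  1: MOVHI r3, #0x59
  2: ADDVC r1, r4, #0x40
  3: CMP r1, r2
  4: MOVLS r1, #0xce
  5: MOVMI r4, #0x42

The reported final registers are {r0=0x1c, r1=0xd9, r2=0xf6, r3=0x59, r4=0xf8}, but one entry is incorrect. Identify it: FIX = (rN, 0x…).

FIX = (r1, 0xce)

[0] flags=1010 → (cmp)
[1] flags=1010 HI?T → r3=0x59
[2] flags=1010 VC?T → r1=0x38
[3] flags=0000 → (cmp)
[4] flags=0000 LS?T → r1=0xce
[5] flags=0000 MI?F → skip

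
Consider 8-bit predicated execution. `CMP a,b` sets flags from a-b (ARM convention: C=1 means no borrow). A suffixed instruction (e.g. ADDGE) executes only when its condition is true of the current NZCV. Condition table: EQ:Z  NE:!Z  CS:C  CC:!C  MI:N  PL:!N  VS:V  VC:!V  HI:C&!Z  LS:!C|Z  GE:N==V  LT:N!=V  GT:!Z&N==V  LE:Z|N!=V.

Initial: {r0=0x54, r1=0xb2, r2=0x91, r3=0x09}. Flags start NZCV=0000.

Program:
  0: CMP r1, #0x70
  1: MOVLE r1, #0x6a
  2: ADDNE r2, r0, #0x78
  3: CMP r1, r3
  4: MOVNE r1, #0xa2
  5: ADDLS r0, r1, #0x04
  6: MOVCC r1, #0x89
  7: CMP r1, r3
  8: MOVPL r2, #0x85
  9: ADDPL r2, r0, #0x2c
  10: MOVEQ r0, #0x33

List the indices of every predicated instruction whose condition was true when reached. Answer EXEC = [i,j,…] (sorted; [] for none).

[0] flags=0011 → (cmp)
[1] flags=0011 LE?T → r1=0x6a
[2] flags=0011 NE?T → r2=0xcc
[3] flags=0010 → (cmp)
[4] flags=0010 NE?T → r1=0xa2
[5] flags=0010 LS?F → skip
[6] flags=0010 CC?F → skip
[7] flags=1010 → (cmp)
[8] flags=1010 PL?F → skip
[9] flags=1010 PL?F → skip
[10] flags=1010 EQ?F → skip

EXEC = [1,2,4]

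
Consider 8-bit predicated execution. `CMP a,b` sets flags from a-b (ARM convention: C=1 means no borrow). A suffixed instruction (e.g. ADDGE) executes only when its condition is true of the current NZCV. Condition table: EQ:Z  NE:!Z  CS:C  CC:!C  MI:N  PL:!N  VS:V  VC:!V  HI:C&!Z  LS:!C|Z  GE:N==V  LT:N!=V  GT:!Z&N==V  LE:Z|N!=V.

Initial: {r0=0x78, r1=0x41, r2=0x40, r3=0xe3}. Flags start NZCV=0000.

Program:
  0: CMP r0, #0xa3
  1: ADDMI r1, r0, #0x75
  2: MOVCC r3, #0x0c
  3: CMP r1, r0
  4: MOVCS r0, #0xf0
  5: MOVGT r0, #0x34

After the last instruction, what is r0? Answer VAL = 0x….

0: ✓ CMP  NZCV=1001
1: ✓ ADDMI  r1←0xed
2: ✓ MOVCC  r3←0x0c
3: ✓ CMP  NZCV=0011
4: ✓ MOVCS  r0←0xf0
5: · MOVGT

VAL = 0xf0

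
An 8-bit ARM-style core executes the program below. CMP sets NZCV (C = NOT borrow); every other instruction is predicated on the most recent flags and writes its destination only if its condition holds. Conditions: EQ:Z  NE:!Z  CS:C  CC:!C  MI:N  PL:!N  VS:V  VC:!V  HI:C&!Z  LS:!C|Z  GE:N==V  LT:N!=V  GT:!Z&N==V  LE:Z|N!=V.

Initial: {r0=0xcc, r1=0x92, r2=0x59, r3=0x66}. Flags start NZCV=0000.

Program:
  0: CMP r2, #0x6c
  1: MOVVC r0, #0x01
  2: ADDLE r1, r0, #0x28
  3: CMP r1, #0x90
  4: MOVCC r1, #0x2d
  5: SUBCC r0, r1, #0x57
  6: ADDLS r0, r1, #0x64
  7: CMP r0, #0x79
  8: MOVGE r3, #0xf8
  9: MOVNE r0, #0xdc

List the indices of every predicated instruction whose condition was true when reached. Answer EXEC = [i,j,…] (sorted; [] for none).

0: ✓ CMP  NZCV=1000
1: ✓ MOVVC  r0←0x01
2: ✓ ADDLE  r1←0x29
3: ✓ CMP  NZCV=1001
4: ✓ MOVCC  r1←0x2d
5: ✓ SUBCC  r0←0xd6
6: ✓ ADDLS  r0←0x91
7: ✓ CMP  NZCV=0011
8: · MOVGE
9: ✓ MOVNE  r0←0xdc

EXEC = [1,2,4,5,6,9]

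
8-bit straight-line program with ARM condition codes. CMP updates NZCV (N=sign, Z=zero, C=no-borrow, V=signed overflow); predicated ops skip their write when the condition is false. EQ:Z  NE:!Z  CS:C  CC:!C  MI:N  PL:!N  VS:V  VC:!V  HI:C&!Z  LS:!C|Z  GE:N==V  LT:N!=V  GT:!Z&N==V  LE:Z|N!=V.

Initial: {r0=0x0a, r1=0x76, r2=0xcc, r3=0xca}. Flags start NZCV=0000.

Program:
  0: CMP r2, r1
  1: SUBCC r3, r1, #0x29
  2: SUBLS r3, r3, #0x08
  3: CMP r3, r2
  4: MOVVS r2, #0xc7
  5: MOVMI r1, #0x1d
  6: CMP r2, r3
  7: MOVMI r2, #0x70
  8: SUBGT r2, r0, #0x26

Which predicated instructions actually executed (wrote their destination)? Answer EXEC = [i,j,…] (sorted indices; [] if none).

EXEC = [5,8]

0: ✓ CMP  NZCV=0011
1: · SUBCC
2: · SUBLS
3: ✓ CMP  NZCV=1000
4: · MOVVS
5: ✓ MOVMI  r1←0x1d
6: ✓ CMP  NZCV=0010
7: · MOVMI
8: ✓ SUBGT  r2←0xe4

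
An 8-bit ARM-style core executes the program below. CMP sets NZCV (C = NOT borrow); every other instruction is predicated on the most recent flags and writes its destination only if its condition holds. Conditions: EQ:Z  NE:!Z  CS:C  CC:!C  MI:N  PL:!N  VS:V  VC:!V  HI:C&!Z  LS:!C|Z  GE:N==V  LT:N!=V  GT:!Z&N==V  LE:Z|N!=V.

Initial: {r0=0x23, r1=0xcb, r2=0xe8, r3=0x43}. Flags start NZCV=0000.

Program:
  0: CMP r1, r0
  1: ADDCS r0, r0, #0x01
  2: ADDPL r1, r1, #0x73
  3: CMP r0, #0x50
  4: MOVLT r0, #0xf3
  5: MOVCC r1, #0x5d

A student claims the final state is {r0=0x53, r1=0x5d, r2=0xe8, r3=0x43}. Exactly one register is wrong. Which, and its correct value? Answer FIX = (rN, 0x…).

FIX = (r0, 0xf3)

[0] flags=1010 → (cmp)
[1] flags=1010 CS?T → r0=0x24
[2] flags=1010 PL?F → skip
[3] flags=1000 → (cmp)
[4] flags=1000 LT?T → r0=0xf3
[5] flags=1000 CC?T → r1=0x5d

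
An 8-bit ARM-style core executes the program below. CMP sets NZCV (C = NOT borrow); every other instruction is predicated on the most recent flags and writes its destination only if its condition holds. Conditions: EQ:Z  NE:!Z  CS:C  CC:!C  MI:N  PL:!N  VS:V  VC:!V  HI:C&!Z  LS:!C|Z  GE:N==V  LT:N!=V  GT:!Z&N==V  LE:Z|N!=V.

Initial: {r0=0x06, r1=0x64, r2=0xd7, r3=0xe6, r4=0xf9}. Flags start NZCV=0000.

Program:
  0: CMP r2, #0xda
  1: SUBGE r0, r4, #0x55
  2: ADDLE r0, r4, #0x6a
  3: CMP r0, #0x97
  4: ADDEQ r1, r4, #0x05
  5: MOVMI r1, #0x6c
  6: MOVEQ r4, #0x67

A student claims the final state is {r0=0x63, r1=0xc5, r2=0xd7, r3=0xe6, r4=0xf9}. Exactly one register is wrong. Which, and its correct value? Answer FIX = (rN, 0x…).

FIX = (r1, 0x6c)

[0] flags=1000 → (cmp)
[1] flags=1000 GE?F → skip
[2] flags=1000 LE?T → r0=0x63
[3] flags=1001 → (cmp)
[4] flags=1001 EQ?F → skip
[5] flags=1001 MI?T → r1=0x6c
[6] flags=1001 EQ?F → skip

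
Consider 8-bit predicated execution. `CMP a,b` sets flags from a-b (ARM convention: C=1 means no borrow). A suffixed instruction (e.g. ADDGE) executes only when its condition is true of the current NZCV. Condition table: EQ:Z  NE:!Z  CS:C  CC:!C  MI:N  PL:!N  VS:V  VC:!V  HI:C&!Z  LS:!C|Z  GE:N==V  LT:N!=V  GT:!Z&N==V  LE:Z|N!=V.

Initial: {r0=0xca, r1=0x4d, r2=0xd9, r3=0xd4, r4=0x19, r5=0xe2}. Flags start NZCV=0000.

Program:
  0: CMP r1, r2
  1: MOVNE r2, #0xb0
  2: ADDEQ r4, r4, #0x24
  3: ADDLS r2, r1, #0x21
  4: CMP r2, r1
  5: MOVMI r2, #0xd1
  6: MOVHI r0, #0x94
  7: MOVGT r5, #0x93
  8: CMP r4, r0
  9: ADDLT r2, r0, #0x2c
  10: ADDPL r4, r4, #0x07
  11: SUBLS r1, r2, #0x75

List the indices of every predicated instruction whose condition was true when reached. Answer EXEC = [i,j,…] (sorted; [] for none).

EXEC = [1,3,6,7,11]

0: ✓ CMP  NZCV=0000
1: ✓ MOVNE  r2←0xb0
2: · ADDEQ
3: ✓ ADDLS  r2←0x6e
4: ✓ CMP  NZCV=0010
5: · MOVMI
6: ✓ MOVHI  r0←0x94
7: ✓ MOVGT  r5←0x93
8: ✓ CMP  NZCV=1001
9: · ADDLT
10: · ADDPL
11: ✓ SUBLS  r1←0xf9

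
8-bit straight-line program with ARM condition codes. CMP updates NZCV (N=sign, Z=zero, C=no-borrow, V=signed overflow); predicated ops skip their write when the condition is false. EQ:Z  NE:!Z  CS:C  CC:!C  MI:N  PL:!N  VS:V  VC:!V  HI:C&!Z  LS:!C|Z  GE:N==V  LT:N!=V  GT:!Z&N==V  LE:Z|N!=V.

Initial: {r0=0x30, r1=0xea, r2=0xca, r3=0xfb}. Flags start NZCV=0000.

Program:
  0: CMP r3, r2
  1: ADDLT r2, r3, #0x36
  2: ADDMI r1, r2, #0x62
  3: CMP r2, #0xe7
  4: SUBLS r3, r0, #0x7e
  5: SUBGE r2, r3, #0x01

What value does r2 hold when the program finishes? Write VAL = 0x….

[0] flags=0010 → (cmp)
[1] flags=0010 LT?F → skip
[2] flags=0010 MI?F → skip
[3] flags=1000 → (cmp)
[4] flags=1000 LS?T → r3=0xb2
[5] flags=1000 GE?F → skip

VAL = 0xca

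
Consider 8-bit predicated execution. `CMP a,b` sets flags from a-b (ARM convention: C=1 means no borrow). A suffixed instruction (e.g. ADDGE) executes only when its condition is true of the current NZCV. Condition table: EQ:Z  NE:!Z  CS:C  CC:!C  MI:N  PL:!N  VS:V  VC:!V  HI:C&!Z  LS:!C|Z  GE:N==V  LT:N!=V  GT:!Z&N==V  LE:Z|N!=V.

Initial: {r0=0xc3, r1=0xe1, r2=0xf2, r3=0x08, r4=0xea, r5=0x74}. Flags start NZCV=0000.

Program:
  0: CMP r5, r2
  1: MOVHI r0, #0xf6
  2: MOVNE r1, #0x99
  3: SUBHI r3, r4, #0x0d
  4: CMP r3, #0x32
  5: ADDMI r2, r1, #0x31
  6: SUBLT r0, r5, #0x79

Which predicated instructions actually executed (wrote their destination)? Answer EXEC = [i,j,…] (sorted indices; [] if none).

[0] flags=1001 → (cmp)
[1] flags=1001 HI?F → skip
[2] flags=1001 NE?T → r1=0x99
[3] flags=1001 HI?F → skip
[4] flags=1000 → (cmp)
[5] flags=1000 MI?T → r2=0xca
[6] flags=1000 LT?T → r0=0xfb

EXEC = [2,5,6]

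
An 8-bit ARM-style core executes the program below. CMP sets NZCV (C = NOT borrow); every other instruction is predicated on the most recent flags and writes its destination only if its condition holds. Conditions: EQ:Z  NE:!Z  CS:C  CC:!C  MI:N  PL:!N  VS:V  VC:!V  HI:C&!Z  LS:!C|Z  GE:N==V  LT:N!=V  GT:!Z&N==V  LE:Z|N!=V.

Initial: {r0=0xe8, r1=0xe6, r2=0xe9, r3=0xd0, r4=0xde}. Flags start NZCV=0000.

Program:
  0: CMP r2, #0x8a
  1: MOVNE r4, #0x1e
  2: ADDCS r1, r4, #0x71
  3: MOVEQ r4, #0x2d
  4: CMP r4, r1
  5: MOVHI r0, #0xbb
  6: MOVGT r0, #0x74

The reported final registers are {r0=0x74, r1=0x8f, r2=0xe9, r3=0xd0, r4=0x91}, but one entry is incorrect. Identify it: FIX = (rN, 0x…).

FIX = (r4, 0x1e)

[0] flags=0010 → (cmp)
[1] flags=0010 NE?T → r4=0x1e
[2] flags=0010 CS?T → r1=0x8f
[3] flags=0010 EQ?F → skip
[4] flags=1001 → (cmp)
[5] flags=1001 HI?F → skip
[6] flags=1001 GT?T → r0=0x74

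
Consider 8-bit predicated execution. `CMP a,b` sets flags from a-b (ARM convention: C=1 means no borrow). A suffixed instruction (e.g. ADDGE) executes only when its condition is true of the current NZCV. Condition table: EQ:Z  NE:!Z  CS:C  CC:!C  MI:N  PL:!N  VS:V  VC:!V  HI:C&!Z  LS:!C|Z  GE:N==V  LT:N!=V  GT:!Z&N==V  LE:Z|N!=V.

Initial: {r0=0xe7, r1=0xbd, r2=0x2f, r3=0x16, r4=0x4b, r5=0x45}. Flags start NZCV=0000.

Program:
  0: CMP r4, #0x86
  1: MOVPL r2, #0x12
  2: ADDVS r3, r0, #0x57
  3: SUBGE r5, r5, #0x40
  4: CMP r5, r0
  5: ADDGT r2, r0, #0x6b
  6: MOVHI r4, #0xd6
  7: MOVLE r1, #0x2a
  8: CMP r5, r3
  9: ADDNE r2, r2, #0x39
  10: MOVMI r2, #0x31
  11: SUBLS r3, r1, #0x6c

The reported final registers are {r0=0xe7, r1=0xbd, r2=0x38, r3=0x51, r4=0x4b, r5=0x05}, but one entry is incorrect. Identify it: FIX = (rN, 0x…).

[0] flags=1001 → (cmp)
[1] flags=1001 PL?F → skip
[2] flags=1001 VS?T → r3=0x3e
[3] flags=1001 GE?T → r5=0x05
[4] flags=0000 → (cmp)
[5] flags=0000 GT?T → r2=0x52
[6] flags=0000 HI?F → skip
[7] flags=0000 LE?F → skip
[8] flags=1000 → (cmp)
[9] flags=1000 NE?T → r2=0x8b
[10] flags=1000 MI?T → r2=0x31
[11] flags=1000 LS?T → r3=0x51

FIX = (r2, 0x31)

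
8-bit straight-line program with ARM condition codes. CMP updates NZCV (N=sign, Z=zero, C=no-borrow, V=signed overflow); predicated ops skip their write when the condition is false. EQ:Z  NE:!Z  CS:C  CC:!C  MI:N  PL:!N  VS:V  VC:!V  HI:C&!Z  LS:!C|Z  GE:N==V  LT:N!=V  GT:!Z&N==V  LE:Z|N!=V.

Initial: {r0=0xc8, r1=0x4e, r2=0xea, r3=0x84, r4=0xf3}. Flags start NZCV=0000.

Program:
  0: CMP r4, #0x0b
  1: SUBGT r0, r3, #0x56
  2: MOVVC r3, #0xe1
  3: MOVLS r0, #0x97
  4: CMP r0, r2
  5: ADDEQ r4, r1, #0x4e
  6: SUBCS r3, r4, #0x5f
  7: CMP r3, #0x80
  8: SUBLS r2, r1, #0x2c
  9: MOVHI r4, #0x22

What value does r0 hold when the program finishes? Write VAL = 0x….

0: ✓ CMP  NZCV=1010
1: · SUBGT
2: ✓ MOVVC  r3←0xe1
3: · MOVLS
4: ✓ CMP  NZCV=1000
5: · ADDEQ
6: · SUBCS
7: ✓ CMP  NZCV=0010
8: · SUBLS
9: ✓ MOVHI  r4←0x22

VAL = 0xc8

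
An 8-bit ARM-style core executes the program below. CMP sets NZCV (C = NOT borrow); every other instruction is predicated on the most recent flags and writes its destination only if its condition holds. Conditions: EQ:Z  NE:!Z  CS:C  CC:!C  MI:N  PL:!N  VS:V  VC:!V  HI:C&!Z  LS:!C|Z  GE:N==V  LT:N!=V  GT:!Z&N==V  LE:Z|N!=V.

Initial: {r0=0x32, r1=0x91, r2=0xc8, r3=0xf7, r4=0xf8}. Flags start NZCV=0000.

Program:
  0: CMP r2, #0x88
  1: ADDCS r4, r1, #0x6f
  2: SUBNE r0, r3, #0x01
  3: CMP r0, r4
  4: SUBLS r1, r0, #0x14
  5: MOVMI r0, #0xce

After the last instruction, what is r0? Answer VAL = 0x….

VAL = 0xce

[0] flags=0010 → (cmp)
[1] flags=0010 CS?T → r4=0x00
[2] flags=0010 NE?T → r0=0xf6
[3] flags=1010 → (cmp)
[4] flags=1010 LS?F → skip
[5] flags=1010 MI?T → r0=0xce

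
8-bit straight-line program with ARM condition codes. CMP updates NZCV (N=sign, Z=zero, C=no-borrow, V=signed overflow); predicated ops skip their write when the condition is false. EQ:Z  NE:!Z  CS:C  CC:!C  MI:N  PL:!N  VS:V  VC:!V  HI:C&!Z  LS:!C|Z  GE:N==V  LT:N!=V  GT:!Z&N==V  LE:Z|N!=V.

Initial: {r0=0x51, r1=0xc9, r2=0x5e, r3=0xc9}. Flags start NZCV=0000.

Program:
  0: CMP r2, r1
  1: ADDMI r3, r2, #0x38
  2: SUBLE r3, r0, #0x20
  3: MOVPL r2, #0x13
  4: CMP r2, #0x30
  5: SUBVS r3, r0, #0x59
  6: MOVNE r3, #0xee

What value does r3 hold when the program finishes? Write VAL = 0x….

VAL = 0xee

0: ✓ CMP  NZCV=1001
1: ✓ ADDMI  r3←0x96
2: · SUBLE
3: · MOVPL
4: ✓ CMP  NZCV=0010
5: · SUBVS
6: ✓ MOVNE  r3←0xee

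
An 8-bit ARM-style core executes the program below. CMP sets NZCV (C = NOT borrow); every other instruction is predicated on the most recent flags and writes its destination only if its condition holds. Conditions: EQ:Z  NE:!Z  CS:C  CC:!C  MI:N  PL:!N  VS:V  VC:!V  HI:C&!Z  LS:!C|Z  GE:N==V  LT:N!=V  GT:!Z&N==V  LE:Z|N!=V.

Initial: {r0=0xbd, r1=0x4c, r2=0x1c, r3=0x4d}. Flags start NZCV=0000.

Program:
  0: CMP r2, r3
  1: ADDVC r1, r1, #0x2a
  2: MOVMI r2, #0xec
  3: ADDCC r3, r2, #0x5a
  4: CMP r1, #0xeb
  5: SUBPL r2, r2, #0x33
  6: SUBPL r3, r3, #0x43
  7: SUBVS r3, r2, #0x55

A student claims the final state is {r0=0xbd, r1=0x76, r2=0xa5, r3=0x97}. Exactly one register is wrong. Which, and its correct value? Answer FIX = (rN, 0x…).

0: ✓ CMP  NZCV=1000
1: ✓ ADDVC  r1←0x76
2: ✓ MOVMI  r2←0xec
3: ✓ ADDCC  r3←0x46
4: ✓ CMP  NZCV=1001
5: · SUBPL
6: · SUBPL
7: ✓ SUBVS  r3←0x97

FIX = (r2, 0xec)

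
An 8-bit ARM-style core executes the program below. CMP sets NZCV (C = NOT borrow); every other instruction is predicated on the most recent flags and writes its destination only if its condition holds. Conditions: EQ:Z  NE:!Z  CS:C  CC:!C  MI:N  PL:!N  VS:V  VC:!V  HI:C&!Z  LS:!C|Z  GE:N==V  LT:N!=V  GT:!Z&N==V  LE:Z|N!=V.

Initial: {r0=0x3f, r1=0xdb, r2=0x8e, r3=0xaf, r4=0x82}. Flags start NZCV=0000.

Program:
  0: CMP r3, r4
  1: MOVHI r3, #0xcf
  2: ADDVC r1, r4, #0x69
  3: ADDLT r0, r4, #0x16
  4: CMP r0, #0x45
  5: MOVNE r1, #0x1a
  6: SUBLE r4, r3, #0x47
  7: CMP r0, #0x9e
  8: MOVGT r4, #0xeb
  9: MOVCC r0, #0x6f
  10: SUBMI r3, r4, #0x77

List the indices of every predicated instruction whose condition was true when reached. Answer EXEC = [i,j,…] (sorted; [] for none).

EXEC = [1,2,5,6,8,9,10]

[0] flags=0010 → (cmp)
[1] flags=0010 HI?T → r3=0xcf
[2] flags=0010 VC?T → r1=0xeb
[3] flags=0010 LT?F → skip
[4] flags=1000 → (cmp)
[5] flags=1000 NE?T → r1=0x1a
[6] flags=1000 LE?T → r4=0x88
[7] flags=1001 → (cmp)
[8] flags=1001 GT?T → r4=0xeb
[9] flags=1001 CC?T → r0=0x6f
[10] flags=1001 MI?T → r3=0x74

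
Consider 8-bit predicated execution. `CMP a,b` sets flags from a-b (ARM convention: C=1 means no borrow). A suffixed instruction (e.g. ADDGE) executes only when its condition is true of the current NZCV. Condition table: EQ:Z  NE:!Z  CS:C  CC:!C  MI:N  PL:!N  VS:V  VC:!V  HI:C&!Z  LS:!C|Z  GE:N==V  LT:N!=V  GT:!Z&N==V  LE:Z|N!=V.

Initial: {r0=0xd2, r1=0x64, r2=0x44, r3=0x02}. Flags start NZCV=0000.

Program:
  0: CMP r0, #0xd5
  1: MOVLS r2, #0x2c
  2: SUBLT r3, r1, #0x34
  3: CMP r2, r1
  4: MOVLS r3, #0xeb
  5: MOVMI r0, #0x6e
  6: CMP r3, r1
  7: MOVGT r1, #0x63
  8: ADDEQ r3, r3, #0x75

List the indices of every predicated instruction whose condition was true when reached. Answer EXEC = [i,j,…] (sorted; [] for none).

EXEC = [1,2,4,5]

[0] flags=1000 → (cmp)
[1] flags=1000 LS?T → r2=0x2c
[2] flags=1000 LT?T → r3=0x30
[3] flags=1000 → (cmp)
[4] flags=1000 LS?T → r3=0xeb
[5] flags=1000 MI?T → r0=0x6e
[6] flags=1010 → (cmp)
[7] flags=1010 GT?F → skip
[8] flags=1010 EQ?F → skip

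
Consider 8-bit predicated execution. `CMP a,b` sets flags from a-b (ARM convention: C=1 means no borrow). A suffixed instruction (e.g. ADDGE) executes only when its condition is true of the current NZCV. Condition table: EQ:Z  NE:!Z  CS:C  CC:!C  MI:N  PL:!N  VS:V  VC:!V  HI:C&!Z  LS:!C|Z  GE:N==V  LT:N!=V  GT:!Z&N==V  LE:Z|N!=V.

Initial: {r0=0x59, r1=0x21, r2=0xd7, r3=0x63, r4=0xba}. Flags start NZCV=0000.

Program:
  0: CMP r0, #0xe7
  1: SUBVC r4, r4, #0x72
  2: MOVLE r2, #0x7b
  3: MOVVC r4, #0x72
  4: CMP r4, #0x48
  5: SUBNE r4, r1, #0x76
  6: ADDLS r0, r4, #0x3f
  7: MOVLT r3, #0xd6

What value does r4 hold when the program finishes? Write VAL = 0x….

VAL = 0xab

[0] flags=0000 → (cmp)
[1] flags=0000 VC?T → r4=0x48
[2] flags=0000 LE?F → skip
[3] flags=0000 VC?T → r4=0x72
[4] flags=0010 → (cmp)
[5] flags=0010 NE?T → r4=0xab
[6] flags=0010 LS?F → skip
[7] flags=0010 LT?F → skip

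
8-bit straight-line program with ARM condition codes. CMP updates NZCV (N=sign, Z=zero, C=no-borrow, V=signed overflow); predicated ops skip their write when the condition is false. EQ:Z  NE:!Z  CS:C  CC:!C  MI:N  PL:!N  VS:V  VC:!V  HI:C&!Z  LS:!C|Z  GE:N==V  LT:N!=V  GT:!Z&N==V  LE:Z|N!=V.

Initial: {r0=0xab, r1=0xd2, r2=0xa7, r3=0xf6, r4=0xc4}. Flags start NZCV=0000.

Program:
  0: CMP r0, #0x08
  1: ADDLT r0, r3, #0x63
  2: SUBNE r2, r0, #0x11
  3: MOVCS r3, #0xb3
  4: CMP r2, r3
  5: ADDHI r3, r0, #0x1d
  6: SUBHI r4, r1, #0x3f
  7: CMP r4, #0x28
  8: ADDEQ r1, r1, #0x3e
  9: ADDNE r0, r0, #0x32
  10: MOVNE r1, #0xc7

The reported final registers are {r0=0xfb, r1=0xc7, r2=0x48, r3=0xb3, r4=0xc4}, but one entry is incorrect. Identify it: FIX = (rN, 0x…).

FIX = (r0, 0x8b)

0: ✓ CMP  NZCV=1010
1: ✓ ADDLT  r0←0x59
2: ✓ SUBNE  r2←0x48
3: ✓ MOVCS  r3←0xb3
4: ✓ CMP  NZCV=1001
5: · ADDHI
6: · SUBHI
7: ✓ CMP  NZCV=1010
8: · ADDEQ
9: ✓ ADDNE  r0←0x8b
10: ✓ MOVNE  r1←0xc7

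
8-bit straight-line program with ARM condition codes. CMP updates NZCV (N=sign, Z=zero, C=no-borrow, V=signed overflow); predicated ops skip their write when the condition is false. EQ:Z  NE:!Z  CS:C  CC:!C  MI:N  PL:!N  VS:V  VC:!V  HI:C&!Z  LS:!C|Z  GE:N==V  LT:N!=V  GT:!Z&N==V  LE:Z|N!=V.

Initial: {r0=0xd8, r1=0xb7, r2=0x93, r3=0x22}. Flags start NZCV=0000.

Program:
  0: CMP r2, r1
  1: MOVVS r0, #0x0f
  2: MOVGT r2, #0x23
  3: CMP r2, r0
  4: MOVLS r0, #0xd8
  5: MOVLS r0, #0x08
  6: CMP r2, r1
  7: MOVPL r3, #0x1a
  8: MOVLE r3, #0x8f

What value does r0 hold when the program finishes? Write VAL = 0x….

VAL = 0x08

0: ✓ CMP  NZCV=1000
1: · MOVVS
2: · MOVGT
3: ✓ CMP  NZCV=1000
4: ✓ MOVLS  r0←0xd8
5: ✓ MOVLS  r0←0x08
6: ✓ CMP  NZCV=1000
7: · MOVPL
8: ✓ MOVLE  r3←0x8f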